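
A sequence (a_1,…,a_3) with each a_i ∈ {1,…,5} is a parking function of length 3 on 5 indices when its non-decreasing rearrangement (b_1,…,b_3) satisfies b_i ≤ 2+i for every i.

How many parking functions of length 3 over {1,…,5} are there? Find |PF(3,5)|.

108

Count = (5−3+1)·(5+1)^(3−1) = 3×36 = 108 (Konheim–Weiss)
Example (5,1,1) → sorted (1,1,5): b_i ≤ 2+i ∀i, a PF.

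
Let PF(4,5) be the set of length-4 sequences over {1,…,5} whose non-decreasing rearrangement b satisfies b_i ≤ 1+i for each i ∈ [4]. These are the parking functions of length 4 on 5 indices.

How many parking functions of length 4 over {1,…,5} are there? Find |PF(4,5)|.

|PF| = (5+1−4)·(5+1)^{4−1} = 2×216 = 432 (Konheim–Weiss)
One tuple (5,2,4,2) → sorted (2,2,4,5): b_i ≤ 1+i ∀i, a PF.

432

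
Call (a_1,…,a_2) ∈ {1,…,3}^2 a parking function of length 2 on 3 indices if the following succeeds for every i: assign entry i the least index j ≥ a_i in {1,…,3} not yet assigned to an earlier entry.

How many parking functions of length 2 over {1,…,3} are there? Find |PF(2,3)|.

#PF = (4−2)·4^(2−1) = 2×4 = 8 (Konheim–Weiss)
E.g. (1,3) → sorted (1,3): b_i ≤ 1+i ∀i, a PF.

8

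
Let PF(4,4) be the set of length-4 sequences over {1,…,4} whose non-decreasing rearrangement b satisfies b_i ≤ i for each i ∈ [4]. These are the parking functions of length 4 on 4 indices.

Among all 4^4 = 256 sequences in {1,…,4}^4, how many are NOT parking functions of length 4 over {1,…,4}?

Count = 1·5^3 = 1×125 = 125 [KW]
E.g. (1,3,3,3) → sorted (1,3,3,3): b_2=3>2, not a PF.
So 256 − 125 = 131 fail.

131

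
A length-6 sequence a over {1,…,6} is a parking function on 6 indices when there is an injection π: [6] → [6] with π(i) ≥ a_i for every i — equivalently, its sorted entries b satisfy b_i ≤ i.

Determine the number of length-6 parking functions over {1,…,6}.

|PF(6,6)| = (6−6+1)·(6+1)^(6−1) = 1·16807 = 16807 [KW]
One tuple (5,1,3,2,4,3) → sorted (1,2,3,3,4,5): b_i ≤ i ∀i, a PF.

16807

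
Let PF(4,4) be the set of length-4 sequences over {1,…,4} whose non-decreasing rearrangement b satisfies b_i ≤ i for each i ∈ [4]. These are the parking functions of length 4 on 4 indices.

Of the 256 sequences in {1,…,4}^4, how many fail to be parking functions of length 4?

|PF(4,4)| = 1·5^3 = 1 · 125 = 125 (Pollak)
E.g. (3,2,4,4) → sorted (2,3,4,4): b_1=2>1, not a PF.
4^4 − 125 = 256 − 125 = 131

131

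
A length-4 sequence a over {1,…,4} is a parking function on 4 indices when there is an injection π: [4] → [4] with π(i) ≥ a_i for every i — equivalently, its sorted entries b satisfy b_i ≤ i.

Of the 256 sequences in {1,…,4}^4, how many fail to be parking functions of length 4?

131

Count = (5−4)·5^(4−1) = 1×125 = 125 (Konheim–Weiss)
One tuple (2,3,4,2) → sorted (2,2,3,4): b_1=2>1, not a PF.
So 256 − 125 = 131 fail.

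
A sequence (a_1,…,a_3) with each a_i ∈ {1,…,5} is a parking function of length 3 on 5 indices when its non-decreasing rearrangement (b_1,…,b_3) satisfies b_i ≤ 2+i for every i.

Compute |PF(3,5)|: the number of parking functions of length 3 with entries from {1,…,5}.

|PF| = 3·6^2 = 3 · 36 = 108 (Konheim–Weiss)
E.g. (3,5,1) → sorted (1,3,5): b_i ≤ 2+i ∀i, a PF.

108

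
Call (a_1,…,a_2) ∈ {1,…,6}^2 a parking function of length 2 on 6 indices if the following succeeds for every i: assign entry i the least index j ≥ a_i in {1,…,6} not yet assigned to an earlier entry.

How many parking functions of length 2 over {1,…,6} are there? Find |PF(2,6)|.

35

#PF = 5·7^1 = 5×7 = 35
Example (2,3) → sorted (2,3): b_i ≤ 4+i ∀i, a PF.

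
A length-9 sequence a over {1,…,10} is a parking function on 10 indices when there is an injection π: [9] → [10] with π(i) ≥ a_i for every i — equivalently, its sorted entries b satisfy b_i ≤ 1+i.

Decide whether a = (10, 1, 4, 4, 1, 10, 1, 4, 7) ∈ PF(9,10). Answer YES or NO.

NO

Sorted: b = (1, 1, 1, 4, 4, 4, 7, 10, 10).
  b_1=1 ≤ 2
  b_2=1 ≤ 3
  b_3=1 ≤ 4
  b_4=4 ≤ 5
  b_5=4 ≤ 6
  b_6=4 ≤ 7
  b_7=7 ≤ 8
  b_8=10 > 9
  fails at i=8 ⇒ NO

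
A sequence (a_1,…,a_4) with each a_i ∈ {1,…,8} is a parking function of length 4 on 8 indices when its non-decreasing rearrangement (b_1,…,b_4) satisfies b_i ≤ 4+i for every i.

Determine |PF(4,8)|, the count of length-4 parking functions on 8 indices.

|PF| = (8−4+1)·(8+1)^(4−1) = 5 · 729 = 3645
One tuple (4,4,7,8) → sorted (4,4,7,8): b_i ≤ 4+i ∀i, a PF.

3645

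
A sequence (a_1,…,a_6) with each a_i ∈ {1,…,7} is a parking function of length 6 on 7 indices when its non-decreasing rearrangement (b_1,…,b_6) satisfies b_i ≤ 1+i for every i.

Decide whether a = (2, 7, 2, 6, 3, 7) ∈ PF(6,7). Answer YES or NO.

Order a: b = (2, 2, 3, 6, 7, 7).
  b_1=2 ≤ 2
  b_2=2 ≤ 3
  b_3=3 ≤ 4
  b_4=6 > 5
  fails at i=4 ⇒ NO

NO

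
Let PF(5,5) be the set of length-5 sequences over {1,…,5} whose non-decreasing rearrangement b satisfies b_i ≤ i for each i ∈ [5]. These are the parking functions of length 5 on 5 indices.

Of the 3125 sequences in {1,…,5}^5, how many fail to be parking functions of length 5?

|PF(5,5)| = 1·6^4 = 1 · 1296 = 1296 (Pollak)
E.g. (5,5,5,3,5) → sorted (3,5,5,5,5): b_1=3>1, not a PF.
So 3125 − 1296 = 1829 fail.

1829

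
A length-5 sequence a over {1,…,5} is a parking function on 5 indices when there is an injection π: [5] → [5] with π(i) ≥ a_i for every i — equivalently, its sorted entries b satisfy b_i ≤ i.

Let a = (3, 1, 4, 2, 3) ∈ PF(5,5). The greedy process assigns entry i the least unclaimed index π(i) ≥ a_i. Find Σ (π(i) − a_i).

2

Σπ = 5·6/2 = 15 (π permutes [5]); Σa = 3+1+4+2+3 = 13; disp = 15−13 = 2.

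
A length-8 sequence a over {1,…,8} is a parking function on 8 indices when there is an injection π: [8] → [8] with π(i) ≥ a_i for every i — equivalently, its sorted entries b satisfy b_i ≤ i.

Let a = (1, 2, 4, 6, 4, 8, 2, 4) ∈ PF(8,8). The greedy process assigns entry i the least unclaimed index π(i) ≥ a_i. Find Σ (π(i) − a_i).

Σπ(i) = 1+…+8 = 36; Σa = 1+2+4+6+4+8+2+4 = 31; disp = 36−31 = 5.

5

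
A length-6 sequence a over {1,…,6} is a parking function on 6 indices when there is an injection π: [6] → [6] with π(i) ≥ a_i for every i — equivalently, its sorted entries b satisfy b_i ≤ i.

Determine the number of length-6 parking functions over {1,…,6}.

16807

#PF = (6+1−6)·(6+1)^{6−1} = 1×16807 = 16807 (Konheim–Weiss)
Example (5,2,2,1,2,1) → sorted (1,1,2,2,2,5): b_i ≤ i ∀i, a PF.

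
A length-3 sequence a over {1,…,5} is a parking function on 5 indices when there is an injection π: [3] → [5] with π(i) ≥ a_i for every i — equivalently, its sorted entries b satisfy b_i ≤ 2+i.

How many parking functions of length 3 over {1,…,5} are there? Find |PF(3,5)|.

108

|PF| = (5−3+1)·(5+1)^(3−1) = 3 · 36 = 108 (Konheim–Weiss)
E.g. (5,4,2) → sorted (2,4,5): b_i ≤ 2+i ∀i, a PF.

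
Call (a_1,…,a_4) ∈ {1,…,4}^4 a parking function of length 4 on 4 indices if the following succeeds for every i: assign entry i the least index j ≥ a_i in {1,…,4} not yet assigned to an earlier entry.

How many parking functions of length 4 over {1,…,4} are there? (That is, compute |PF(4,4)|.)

#PF = (4+1−4)·(4+1)^{4−1} = 1 · 125 = 125 (Pollak)
Example (2,1,1,2) → sorted (1,1,2,2): b_i ≤ i ∀i, a PF.

125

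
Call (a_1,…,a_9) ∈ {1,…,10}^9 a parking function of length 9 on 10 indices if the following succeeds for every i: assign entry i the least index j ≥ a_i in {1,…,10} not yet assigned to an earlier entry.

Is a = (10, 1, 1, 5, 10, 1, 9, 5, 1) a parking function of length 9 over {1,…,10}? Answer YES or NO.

Rearranged: b = (1, 1, 1, 1, 5, 5, 9, 10, 10).
  b_1=1 ≤ 2
  b_2=1 ≤ 3
  b_3=1 ≤ 4
  b_4=1 ≤ 5
  b_5=5 ≤ 6
  b_6=5 ≤ 7
  b_7=9 > 8
  fails at i=7 ⇒ NO

NO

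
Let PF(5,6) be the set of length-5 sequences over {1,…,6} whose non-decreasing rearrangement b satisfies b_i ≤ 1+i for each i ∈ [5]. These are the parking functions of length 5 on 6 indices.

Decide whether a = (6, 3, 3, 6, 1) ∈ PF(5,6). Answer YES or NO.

NO

Rearranged: b = (1, 3, 3, 6, 6).
  b_1=1 ≤ 2
  b_2=3 ≤ 3
  b_3=3 ≤ 4
  b_4=6 > 5
  fails at i=4 ⇒ NO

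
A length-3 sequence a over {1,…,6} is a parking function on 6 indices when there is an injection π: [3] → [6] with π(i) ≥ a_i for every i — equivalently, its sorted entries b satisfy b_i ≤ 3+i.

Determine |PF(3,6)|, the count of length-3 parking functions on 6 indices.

|PF(3,6)| = (6−3+1)·(6+1)^(3−1) = 4 · 49 = 196
One tuple (1,4,4) → sorted (1,4,4): b_i ≤ 3+i ∀i, a PF.

196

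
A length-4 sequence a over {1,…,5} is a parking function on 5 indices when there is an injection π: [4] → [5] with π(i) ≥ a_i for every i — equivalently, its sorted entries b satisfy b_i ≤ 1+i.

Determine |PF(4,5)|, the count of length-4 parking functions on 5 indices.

432

|PF| = (5+1−4)·(5+1)^{4−1} = 2 · 216 = 432 (Pollak)
Check (3,3,3,2) → sorted (2,3,3,3): b_i ≤ 1+i ∀i, a PF.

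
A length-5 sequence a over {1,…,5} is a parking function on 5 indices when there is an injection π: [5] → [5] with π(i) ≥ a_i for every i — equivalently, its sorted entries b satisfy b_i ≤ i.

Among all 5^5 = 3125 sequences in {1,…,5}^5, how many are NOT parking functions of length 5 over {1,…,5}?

1829

Count = (6−5)·6^(5−1) = 1×1296 = 1296 [KW]
Check (4,1,5,1,5) → sorted (1,1,4,5,5): b_3=4>3, not a PF.
So 3125 − 1296 = 1829 fail.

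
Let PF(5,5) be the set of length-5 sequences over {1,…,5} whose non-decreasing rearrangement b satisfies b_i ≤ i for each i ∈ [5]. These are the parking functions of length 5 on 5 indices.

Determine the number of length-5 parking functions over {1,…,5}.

|PF| = (5+1−5)·(5+1)^{5−1} = 1×1296 = 1296 (Konheim–Weiss)
One tuple (2,3,1,4,3) → sorted (1,2,3,3,4): b_i ≤ i ∀i, a PF.

1296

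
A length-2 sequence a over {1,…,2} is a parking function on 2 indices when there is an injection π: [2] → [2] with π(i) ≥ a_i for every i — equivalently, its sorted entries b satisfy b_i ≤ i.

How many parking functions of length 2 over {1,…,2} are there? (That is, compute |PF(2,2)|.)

|PF(2,2)| = 1·3^1 = 1 · 3 = 3
Example (2,1) → sorted (1,2): b_i ≤ i ∀i, a PF.

3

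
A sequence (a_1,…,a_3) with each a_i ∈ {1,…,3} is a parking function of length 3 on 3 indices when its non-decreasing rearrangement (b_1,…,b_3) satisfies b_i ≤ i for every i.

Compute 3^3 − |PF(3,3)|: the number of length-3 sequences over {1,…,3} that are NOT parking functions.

#PF = 1·4^2 = 1×16 = 16 [KW]
Check (3,1,3) → sorted (1,3,3): b_2=3>2, not a PF.
3^3 − 16 = 27 − 16 = 11

11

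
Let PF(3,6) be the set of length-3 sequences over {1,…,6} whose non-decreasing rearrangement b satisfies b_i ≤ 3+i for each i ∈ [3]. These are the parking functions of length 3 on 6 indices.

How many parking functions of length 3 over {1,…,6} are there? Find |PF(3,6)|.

Count = (6+1−3)·(6+1)^{3−1} = 4 · 49 = 196 (Konheim–Weiss)
One tuple (3,2,4) → sorted (2,3,4): b_i ≤ 3+i ∀i, a PF.

196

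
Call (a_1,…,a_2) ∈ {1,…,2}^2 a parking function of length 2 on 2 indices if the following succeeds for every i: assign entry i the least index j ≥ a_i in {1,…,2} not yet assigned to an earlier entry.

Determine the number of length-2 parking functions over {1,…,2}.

|PF| = (2+1−2)·(2+1)^{2−1} = 1×3 = 3 (Pollak)
E.g. (2,1) → sorted (1,2): b_i ≤ i ∀i, a PF.

3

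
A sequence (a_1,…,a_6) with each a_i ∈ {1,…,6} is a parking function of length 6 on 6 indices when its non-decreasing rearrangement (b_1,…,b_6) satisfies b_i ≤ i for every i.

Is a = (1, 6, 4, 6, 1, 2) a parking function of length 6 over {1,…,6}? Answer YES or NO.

NO

Sorted: b = (1, 1, 2, 4, 6, 6).
  b_1=1 ≤ 1
  b_2=1 ≤ 2
  b_3=2 ≤ 3
  b_4=4 ≤ 4
  b_5=6 > 5
  fails at i=5 ⇒ NO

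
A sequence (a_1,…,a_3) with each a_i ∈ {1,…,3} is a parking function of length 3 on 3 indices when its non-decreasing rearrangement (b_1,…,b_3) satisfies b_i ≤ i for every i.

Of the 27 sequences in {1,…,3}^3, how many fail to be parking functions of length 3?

#PF = (4−3)·4^(3−1) = 1·16 = 16 (Pollak)
Check (3,3,3) → sorted (3,3,3): b_1=3>1, not a PF.
3^3 − 16 = 27 − 16 = 11

11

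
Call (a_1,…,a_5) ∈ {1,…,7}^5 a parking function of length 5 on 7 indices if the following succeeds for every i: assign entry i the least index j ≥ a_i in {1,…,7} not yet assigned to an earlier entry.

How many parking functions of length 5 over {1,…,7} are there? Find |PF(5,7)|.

12288

#PF = (7+1−5)·(7+1)^{5−1} = 3·4096 = 12288 (Pollak)
E.g. (6,4,3,3,5) → sorted (3,3,4,5,6): b_i ≤ 2+i ∀i, a PF.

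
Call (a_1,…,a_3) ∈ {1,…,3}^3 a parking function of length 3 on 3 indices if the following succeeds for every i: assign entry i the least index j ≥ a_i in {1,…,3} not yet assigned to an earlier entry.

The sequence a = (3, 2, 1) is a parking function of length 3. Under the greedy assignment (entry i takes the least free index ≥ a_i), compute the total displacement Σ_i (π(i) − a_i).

0

Σπ = 3·4/2 = 6 (π permutes [3]); Σa = 3+2+1 = 6; disp = 6−6 = 0.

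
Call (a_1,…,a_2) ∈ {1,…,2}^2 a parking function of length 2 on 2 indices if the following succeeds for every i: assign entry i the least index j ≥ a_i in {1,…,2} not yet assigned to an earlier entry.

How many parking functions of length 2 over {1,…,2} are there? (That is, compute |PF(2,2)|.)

|PF(2,2)| = (3−2)·3^(2−1) = 1×3 = 3 (Konheim–Weiss)
Example (1,1) → sorted (1,1): b_i ≤ i ∀i, a PF.

3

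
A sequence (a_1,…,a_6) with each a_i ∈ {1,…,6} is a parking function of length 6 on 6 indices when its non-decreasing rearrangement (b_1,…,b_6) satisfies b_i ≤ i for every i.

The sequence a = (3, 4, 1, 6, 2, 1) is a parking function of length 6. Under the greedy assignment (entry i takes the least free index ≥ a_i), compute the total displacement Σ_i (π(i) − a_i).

Σπ = 21 ({1..6} each once); Σa = 3+4+1+6+2+1 = 17; disp = 21−17 = 4.

4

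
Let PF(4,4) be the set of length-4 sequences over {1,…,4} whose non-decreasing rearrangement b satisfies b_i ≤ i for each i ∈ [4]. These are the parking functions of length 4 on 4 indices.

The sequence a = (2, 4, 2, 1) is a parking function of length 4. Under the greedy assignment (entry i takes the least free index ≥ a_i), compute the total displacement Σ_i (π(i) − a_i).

1

Σπ = 10 ({1..4} each once); Σa = 2+4+2+1 = 9; disp = 10−9 = 1.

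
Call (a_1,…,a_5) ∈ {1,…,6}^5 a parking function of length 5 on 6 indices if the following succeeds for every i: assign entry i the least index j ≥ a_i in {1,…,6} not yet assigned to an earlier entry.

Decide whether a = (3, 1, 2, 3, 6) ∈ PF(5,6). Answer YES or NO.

YES

Rearranged: b = (1, 2, 3, 3, 6).
  b_1=1 ≤ 2
  b_2=2 ≤ 3
  b_3=3 ≤ 4
  b_4=3 ≤ 5
  b_5=6 ≤ 6
All bounds hold ⇒ YES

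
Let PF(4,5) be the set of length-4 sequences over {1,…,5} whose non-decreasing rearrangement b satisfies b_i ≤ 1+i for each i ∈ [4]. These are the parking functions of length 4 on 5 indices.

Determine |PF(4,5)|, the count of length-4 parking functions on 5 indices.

Count = (5−4+1)·(5+1)^(4−1) = 2×216 = 432
One tuple (2,2,1,2) → sorted (1,2,2,2): b_i ≤ 1+i ∀i, a PF.

432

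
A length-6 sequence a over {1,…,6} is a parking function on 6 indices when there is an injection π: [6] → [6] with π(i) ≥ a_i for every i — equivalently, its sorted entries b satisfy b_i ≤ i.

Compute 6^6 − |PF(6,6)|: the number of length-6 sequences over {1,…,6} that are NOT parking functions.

29849

|PF(6,6)| = (7−6)·7^(6−1) = 1 · 16807 = 16807
Check (3,4,6,5,6,4) → sorted (3,4,4,5,6,6): b_1=3>1, not a PF.
So 46656 − 16807 = 29849 fail.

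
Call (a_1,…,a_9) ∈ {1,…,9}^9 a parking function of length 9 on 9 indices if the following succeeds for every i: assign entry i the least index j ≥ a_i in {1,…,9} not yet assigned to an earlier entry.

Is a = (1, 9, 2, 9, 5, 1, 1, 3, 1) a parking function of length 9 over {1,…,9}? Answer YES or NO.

NO

Rearranged: b = (1, 1, 1, 1, 2, 3, 5, 9, 9).
  b_1=1 ≤ 1
  b_2=1 ≤ 2
  b_3=1 ≤ 3
  b_4=1 ≤ 4
  b_5=2 ≤ 5
  b_6=3 ≤ 6
  b_7=5 ≤ 7
  b_8=9 > 8
  fails at i=8 ⇒ NO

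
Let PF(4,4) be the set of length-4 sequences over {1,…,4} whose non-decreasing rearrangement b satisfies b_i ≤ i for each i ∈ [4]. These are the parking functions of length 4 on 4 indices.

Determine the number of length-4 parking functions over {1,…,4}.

|PF| = (5−4)·5^(4−1) = 1·125 = 125 (Pollak)
Check (2,3,2,1) → sorted (1,2,2,3): b_i ≤ i ∀i, a PF.

125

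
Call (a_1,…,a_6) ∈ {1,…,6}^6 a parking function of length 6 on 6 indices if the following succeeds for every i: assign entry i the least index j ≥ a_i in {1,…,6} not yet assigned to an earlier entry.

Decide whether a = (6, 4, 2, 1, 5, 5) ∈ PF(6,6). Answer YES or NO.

Sorted: b = (1, 2, 4, 5, 5, 6).
  b_1=1 ≤ 1
  b_2=2 ≤ 2
  b_3=4 > 3
  fails at i=3 ⇒ NO

NO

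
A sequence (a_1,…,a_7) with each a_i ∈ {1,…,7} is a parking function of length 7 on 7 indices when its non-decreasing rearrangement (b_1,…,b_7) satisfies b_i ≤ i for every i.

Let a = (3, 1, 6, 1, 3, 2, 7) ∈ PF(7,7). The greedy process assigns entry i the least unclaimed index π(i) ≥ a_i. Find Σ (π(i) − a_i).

5

Σπ(i) = 1+…+7 = 28; Σa = 3+1+6+1+3+2+7 = 23; disp = 28−23 = 5.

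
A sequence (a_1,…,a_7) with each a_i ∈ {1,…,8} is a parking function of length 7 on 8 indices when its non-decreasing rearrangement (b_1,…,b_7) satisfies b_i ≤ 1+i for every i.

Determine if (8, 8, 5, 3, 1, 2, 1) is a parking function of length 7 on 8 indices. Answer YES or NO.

Order a: b = (1, 1, 2, 3, 5, 8, 8).
  b_1=1 ≤ 2
  b_2=1 ≤ 3
  b_3=2 ≤ 4
  b_4=3 ≤ 5
  b_5=5 ≤ 6
  b_6=8 > 7
  fails at i=6 ⇒ NO

NO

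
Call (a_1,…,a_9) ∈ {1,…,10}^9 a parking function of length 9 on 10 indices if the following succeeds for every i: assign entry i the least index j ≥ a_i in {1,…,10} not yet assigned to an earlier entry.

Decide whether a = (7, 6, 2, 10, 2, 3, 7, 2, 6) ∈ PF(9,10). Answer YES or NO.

Sorted: b = (2, 2, 2, 3, 6, 6, 7, 7, 10).
  b_1=2 ≤ 2
  b_2=2 ≤ 3
  b_3=2 ≤ 4
  b_4=3 ≤ 5
  b_5=6 ≤ 6
  b_6=6 ≤ 7
  b_7=7 ≤ 8
  b_8=7 ≤ 9
  b_9=10 ≤ 10
All bounds hold ⇒ YES

YES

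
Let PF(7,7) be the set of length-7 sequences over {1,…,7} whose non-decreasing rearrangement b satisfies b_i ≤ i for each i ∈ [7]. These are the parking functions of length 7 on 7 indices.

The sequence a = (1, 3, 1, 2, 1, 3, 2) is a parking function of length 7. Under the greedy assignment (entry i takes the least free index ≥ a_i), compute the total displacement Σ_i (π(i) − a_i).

15

Σπ = 28 ({1..7} each once); Σa = 1+3+1+2+1+3+2 = 13; disp = 28−13 = 15.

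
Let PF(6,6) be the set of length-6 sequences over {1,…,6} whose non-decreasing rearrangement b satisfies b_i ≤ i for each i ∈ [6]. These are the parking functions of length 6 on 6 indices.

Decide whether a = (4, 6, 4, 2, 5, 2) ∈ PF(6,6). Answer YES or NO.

NO

Order a: b = (2, 2, 4, 4, 5, 6).
  b_1=2 > 1
  fails at i=1 ⇒ NO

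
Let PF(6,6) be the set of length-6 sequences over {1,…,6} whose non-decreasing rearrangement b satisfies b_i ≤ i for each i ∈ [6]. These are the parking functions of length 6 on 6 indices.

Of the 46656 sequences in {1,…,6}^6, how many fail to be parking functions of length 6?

Count = 1·7^5 = 1 · 16807 = 16807
E.g. (2,2,5,6,1,6) → sorted (1,2,2,5,6,6): b_4=5>4, not a PF.
6^6 − 16807 = 46656 − 16807 = 29849

29849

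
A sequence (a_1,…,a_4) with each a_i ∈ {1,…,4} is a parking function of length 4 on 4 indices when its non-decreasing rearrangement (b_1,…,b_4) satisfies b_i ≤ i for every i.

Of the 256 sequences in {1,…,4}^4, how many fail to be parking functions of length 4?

Count = (4+1−4)·(4+1)^{4−1} = 1 · 125 = 125 [KW]
One tuple (4,3,3,4) → sorted (3,3,4,4): b_1=3>1, not a PF.
So 256 − 125 = 131 fail.

131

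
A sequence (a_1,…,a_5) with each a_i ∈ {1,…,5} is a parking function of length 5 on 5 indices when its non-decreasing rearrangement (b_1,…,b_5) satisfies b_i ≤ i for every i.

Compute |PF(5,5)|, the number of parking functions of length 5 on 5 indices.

1296

Count = (5−5+1)·(5+1)^(5−1) = 1×1296 = 1296 [KW]
Example (1,1,1,3,4) → sorted (1,1,1,3,4): b_i ≤ i ∀i, a PF.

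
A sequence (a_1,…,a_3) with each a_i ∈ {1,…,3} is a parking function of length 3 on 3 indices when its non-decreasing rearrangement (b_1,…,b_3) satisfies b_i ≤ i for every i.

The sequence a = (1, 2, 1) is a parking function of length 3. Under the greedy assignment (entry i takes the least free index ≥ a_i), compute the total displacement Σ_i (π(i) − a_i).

2

Σπ = 3·4/2 = 6 (π permutes [3]); Σa = 1+2+1 = 4; disp = 6−4 = 2.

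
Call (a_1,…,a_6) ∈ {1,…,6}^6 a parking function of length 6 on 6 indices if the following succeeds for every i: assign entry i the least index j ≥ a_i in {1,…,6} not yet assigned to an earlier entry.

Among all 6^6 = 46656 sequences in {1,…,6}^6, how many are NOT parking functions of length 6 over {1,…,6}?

29849

|PF| = (7−6)·7^(6−1) = 1 · 16807 = 16807 [KW]
Example (5,5,1,4,6,5) → sorted (1,4,5,5,5,6): b_2=4>2, not a PF.
So 46656 − 16807 = 29849 fail.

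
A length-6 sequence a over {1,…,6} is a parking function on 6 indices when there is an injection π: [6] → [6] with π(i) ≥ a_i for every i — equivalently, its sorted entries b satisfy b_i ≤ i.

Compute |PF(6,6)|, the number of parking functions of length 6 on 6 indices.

Count = (6−6+1)·(6+1)^(6−1) = 1×16807 = 16807 [KW]
E.g. (1,2,2,3,6,1) → sorted (1,1,2,2,3,6): b_i ≤ i ∀i, a PF.

16807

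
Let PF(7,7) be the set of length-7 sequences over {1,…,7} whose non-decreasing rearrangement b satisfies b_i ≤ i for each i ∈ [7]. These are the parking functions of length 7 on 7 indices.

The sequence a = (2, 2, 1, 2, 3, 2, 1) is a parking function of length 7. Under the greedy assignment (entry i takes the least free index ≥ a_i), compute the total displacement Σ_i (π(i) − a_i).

15

Σπ = 7·8/2 = 28 (π permutes [7]); Σa = 2+2+1+2+3+2+1 = 13; disp = 28−13 = 15.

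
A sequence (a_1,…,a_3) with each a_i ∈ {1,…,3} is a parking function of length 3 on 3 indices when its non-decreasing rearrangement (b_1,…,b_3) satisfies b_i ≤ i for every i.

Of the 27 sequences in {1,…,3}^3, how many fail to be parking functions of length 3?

#PF = 1·4^2 = 1×16 = 16 [KW]
Example (3,3,1) → sorted (1,3,3): b_2=3>2, not a PF.
3^3 − 16 = 27 − 16 = 11

11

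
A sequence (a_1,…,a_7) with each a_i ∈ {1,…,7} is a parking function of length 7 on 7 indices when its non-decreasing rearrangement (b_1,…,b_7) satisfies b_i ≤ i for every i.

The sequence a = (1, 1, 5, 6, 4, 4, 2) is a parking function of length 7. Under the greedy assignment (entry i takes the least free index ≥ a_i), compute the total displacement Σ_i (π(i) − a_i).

5

Σπ(i) = 1+…+7 = 28; Σa = 1+1+5+6+4+4+2 = 23; disp = 28−23 = 5.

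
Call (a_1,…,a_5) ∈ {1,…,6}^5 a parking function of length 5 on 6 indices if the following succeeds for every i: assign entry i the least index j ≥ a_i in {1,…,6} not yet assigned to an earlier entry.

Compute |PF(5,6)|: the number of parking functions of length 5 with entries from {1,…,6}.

4802

|PF(5,6)| = (6+1−5)·(6+1)^{5−1} = 2·2401 = 4802 (Konheim–Weiss)
E.g. (2,2,1,3,1) → sorted (1,1,2,2,3): b_i ≤ 1+i ∀i, a PF.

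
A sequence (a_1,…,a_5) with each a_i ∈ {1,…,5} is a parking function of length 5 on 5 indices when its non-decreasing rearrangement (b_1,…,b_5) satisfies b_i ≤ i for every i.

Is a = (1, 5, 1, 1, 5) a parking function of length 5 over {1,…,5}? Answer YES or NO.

Sorted: b = (1, 1, 1, 5, 5).
  b_1=1 ≤ 1
  b_2=1 ≤ 2
  b_3=1 ≤ 3
  b_4=5 > 4
  fails at i=4 ⇒ NO

NO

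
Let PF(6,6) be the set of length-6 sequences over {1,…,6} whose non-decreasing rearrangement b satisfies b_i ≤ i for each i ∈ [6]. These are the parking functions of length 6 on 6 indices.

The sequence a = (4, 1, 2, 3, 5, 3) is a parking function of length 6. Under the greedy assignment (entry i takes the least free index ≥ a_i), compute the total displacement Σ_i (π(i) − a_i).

3

Σπ(i) = 1+…+6 = 21; Σa = 4+1+2+3+5+3 = 18; disp = 21−18 = 3.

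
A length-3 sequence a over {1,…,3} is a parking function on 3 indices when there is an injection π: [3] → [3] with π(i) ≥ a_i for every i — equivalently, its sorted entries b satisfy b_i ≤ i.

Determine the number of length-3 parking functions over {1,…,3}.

16

|PF(3,3)| = (4−3)·4^(3−1) = 1·16 = 16 [KW]
Example (1,2,3) → sorted (1,2,3): b_i ≤ i ∀i, a PF.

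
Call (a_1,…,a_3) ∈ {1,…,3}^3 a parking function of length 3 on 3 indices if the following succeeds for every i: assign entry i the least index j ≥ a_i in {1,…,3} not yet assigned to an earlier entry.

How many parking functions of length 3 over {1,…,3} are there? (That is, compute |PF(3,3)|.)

|PF| = 1·4^2 = 1 · 16 = 16 (Konheim–Weiss)
Example (2,3,1) → sorted (1,2,3): b_i ≤ i ∀i, a PF.

16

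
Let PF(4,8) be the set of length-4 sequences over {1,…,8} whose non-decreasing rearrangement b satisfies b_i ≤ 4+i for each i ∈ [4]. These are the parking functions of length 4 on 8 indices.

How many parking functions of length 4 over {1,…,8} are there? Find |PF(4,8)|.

Count = (8+1−4)·(8+1)^{4−1} = 5 · 729 = 3645 [KW]
Check (3,2,5,4) → sorted (2,3,4,5): b_i ≤ 4+i ∀i, a PF.

3645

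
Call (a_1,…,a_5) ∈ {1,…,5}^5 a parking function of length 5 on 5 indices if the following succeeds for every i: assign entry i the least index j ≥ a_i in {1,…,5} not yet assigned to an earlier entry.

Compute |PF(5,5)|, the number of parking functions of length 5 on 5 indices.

#PF = (5−5+1)·(5+1)^(5−1) = 1×1296 = 1296 (Konheim–Weiss)
One tuple (4,4,1,1,2) → sorted (1,1,2,4,4): b_i ≤ i ∀i, a PF.

1296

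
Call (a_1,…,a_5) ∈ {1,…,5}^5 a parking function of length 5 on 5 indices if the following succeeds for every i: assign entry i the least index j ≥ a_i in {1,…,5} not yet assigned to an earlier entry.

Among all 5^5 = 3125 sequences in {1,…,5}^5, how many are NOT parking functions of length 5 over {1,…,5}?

|PF| = (6−5)·6^(5−1) = 1·1296 = 1296
One tuple (4,5,2,1,4) → sorted (1,2,4,4,5): b_3=4>3, not a PF.
Total 3125; non-PF = 3125−1296 = 1829

1829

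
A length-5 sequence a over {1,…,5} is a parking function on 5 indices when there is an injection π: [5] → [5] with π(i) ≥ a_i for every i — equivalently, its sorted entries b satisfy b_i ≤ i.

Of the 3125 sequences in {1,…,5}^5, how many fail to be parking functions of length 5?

#PF = (6−5)·6^(5−1) = 1×1296 = 1296 [KW]
Example (4,4,1,4,4) → sorted (1,4,4,4,4): b_2=4>2, not a PF.
5^5 − 1296 = 3125 − 1296 = 1829

1829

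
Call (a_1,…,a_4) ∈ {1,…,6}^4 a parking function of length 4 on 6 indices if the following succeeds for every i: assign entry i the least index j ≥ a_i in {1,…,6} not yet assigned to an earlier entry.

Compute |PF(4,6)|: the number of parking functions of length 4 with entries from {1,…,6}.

|PF(4,6)| = (7−4)·7^(4−1) = 3·343 = 1029 (Pollak)
E.g. (3,5,2,5) → sorted (2,3,5,5): b_i ≤ 2+i ∀i, a PF.

1029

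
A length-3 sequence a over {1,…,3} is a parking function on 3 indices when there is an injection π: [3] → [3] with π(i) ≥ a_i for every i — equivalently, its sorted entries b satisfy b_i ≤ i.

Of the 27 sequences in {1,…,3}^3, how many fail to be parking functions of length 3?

11

|PF| = 1·4^2 = 1·16 = 16
Example (3,2,3) → sorted (2,3,3): b_1=2>1, not a PF.
3^3 − 16 = 27 − 16 = 11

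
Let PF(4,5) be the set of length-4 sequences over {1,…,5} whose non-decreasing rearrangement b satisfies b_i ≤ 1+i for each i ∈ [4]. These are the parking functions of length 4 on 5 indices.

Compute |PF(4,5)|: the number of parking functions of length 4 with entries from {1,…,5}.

432

#PF = 2·6^3 = 2×216 = 432 (Konheim–Weiss)
Example (4,1,3,1) → sorted (1,1,3,4): b_i ≤ 1+i ∀i, a PF.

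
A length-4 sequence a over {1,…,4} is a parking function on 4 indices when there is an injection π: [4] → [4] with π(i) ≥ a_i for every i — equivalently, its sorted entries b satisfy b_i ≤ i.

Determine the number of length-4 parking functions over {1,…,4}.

|PF(4,4)| = (4+1−4)·(4+1)^{4−1} = 1·125 = 125 (Konheim–Weiss)
E.g. (1,2,3,4) → sorted (1,2,3,4): b_i ≤ i ∀i, a PF.

125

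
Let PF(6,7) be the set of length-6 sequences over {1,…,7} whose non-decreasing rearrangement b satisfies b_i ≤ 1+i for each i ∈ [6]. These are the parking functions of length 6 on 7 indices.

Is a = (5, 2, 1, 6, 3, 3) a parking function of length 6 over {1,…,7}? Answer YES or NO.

YES

Order a: b = (1, 2, 3, 3, 5, 6).
  b_1=1 ≤ 2
  b_2=2 ≤ 3
  b_3=3 ≤ 4
  b_4=3 ≤ 5
  b_5=5 ≤ 6
  b_6=6 ≤ 7
All bounds hold ⇒ YES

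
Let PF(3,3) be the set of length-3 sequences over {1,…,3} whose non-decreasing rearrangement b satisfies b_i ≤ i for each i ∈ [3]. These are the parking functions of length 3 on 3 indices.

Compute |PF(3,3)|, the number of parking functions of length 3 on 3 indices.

16

|PF| = (3−3+1)·(3+1)^(3−1) = 1 · 16 = 16 [KW]
E.g. (1,2,2) → sorted (1,2,2): b_i ≤ i ∀i, a PF.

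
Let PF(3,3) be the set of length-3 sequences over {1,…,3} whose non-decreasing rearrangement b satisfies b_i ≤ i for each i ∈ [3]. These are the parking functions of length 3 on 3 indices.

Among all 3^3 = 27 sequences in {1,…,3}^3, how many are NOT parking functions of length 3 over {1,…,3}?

11

|PF(3,3)| = 1·4^2 = 1 · 16 = 16
Check (3,1,3) → sorted (1,3,3): b_2=3>2, not a PF.
So 27 − 16 = 11 fail.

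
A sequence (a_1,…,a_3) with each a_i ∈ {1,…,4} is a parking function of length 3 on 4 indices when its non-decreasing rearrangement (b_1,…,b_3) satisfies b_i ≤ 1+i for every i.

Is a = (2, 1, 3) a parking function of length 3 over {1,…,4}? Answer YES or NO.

Order a: b = (1, 2, 3).
  b_1=1 ≤ 2
  b_2=2 ≤ 3
  b_3=3 ≤ 4
All bounds hold ⇒ YES

YES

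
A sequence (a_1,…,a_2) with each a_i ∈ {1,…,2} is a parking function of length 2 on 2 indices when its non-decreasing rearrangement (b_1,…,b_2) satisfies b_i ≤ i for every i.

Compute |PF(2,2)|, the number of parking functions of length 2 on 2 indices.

|PF| = (2+1−2)·(2+1)^{2−1} = 1×3 = 3 (Konheim–Weiss)
Check (1,2) → sorted (1,2): b_i ≤ i ∀i, a PF.

3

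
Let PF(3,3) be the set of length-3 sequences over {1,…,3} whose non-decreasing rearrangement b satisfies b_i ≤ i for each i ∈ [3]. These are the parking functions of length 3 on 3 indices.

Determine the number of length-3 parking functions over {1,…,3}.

|PF(3,3)| = (3−3+1)·(3+1)^(3−1) = 1×16 = 16 (Konheim–Weiss)
E.g. (3,1,1) → sorted (1,1,3): b_i ≤ i ∀i, a PF.

16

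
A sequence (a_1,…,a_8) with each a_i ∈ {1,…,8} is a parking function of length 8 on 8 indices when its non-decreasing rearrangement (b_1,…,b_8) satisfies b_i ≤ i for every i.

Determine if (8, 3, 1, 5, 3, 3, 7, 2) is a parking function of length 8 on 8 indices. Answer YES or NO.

YES

Order a: b = (1, 2, 3, 3, 3, 5, 7, 8).
  b_1=1 ≤ 1
  b_2=2 ≤ 2
  b_3=3 ≤ 3
  b_4=3 ≤ 4
  b_5=3 ≤ 5
  b_6=5 ≤ 6
  b_7=7 ≤ 7
  b_8=8 ≤ 8
All bounds hold ⇒ YES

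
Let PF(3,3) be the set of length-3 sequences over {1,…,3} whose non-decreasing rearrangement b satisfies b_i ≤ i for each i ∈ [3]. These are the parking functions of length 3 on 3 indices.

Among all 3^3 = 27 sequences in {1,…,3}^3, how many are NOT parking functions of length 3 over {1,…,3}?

|PF(3,3)| = (4−3)·4^(3−1) = 1 · 16 = 16 (Konheim–Weiss)
Example (3,3,2) → sorted (2,3,3): b_1=2>1, not a PF.
So 27 − 16 = 11 fail.

11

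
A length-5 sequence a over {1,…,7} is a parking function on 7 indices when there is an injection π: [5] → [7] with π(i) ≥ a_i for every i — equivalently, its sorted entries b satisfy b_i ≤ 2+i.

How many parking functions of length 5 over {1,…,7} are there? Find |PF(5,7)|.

12288

#PF = (7−5+1)·(7+1)^(5−1) = 3 · 4096 = 12288
Example (4,6,1,5,4) → sorted (1,4,4,5,6): b_i ≤ 2+i ∀i, a PF.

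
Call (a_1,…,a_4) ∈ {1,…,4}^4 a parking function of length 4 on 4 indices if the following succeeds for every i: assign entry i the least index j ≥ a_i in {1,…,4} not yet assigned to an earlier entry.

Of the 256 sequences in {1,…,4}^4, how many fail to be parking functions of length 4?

|PF| = 1·5^3 = 1 · 125 = 125
E.g. (4,3,3,4) → sorted (3,3,4,4): b_1=3>1, not a PF.
4^4 − 125 = 256 − 125 = 131

131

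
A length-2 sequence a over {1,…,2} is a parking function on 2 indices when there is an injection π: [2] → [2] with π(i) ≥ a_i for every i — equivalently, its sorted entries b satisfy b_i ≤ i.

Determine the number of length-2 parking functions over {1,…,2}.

Count = (2+1−2)·(2+1)^{2−1} = 1·3 = 3 (Pollak)
Check (2,1) → sorted (1,2): b_i ≤ i ∀i, a PF.

3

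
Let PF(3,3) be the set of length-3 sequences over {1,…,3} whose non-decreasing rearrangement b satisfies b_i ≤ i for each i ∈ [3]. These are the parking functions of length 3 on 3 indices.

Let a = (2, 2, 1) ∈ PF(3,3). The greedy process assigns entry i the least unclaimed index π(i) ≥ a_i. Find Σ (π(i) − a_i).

1

Σπ = 3·4/2 = 6 (π permutes [3]); Σa = 2+2+1 = 5; disp = 6−5 = 1.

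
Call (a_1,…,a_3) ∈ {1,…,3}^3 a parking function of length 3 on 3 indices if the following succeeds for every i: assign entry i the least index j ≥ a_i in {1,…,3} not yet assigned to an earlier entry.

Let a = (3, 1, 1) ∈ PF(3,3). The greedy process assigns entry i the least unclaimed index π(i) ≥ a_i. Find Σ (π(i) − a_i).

1

Σπ(i) = 1+…+3 = 6; Σa = 3+1+1 = 5; disp = 6−5 = 1.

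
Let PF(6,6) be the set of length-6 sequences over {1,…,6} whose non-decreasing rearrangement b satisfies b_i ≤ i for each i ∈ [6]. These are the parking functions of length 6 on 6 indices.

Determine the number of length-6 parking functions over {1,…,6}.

16807

|PF| = 1·7^5 = 1 · 16807 = 16807 [KW]
Check (4,3,2,1,1,6) → sorted (1,1,2,3,4,6): b_i ≤ i ∀i, a PF.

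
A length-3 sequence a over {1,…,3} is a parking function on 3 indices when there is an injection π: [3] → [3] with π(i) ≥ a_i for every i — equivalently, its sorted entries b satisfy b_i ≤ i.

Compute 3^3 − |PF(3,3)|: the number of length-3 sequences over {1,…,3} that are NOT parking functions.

|PF| = (4−3)·4^(3−1) = 1 · 16 = 16 (Pollak)
Example (3,3,2) → sorted (2,3,3): b_1=2>1, not a PF.
Total 27; non-PF = 27−16 = 11

11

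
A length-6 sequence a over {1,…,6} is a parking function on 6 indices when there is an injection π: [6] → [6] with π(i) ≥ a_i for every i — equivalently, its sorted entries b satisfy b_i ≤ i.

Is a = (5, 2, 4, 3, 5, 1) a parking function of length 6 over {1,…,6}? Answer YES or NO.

Order a: b = (1, 2, 3, 4, 5, 5).
  b_1=1 ≤ 1
  b_2=2 ≤ 2
  b_3=3 ≤ 3
  b_4=4 ≤ 4
  b_5=5 ≤ 5
  b_6=5 ≤ 6
All bounds hold ⇒ YES

YES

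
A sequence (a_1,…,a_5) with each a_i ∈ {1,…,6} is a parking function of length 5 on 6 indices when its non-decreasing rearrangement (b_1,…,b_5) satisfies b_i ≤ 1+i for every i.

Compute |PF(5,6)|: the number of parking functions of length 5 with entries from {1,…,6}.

4802

Count = (6−5+1)·(6+1)^(5−1) = 2·2401 = 4802 (Konheim–Weiss)
Check (3,5,6,2,2) → sorted (2,2,3,5,6): b_i ≤ 1+i ∀i, a PF.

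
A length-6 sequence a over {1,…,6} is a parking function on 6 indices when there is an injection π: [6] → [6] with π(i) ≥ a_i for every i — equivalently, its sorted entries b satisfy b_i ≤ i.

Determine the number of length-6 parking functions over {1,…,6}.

#PF = (7−6)·7^(6−1) = 1×16807 = 16807
Check (2,3,1,6,3,4) → sorted (1,2,3,3,4,6): b_i ≤ i ∀i, a PF.

16807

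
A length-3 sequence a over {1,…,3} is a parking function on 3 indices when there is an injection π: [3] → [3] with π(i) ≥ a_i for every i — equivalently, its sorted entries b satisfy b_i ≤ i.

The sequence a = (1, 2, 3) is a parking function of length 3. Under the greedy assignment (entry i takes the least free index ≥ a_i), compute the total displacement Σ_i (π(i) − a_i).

Σπ = 6 ({1..3} each once); Σa = 1+2+3 = 6; disp = 6−6 = 0.

0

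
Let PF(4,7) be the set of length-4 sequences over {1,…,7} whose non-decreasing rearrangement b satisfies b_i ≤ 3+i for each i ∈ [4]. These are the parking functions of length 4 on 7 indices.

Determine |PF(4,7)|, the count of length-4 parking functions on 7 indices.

|PF| = 4·8^3 = 4 · 512 = 2048 [KW]
Check (5,4,6,7) → sorted (4,5,6,7): b_i ≤ 3+i ∀i, a PF.

2048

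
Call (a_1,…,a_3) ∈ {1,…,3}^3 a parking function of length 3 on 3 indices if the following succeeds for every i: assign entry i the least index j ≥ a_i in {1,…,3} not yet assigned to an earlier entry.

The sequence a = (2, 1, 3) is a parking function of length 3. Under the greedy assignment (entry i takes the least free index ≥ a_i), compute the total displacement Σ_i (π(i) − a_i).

Σπ = 3·4/2 = 6 (π permutes [3]); Σa = 2+1+3 = 6; disp = 6−6 = 0.

0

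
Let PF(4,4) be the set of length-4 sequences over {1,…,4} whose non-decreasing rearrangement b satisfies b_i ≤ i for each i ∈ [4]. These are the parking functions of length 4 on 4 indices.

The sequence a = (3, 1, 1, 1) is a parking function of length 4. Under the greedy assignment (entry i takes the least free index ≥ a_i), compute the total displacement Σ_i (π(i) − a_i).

4

Σπ = 4·5/2 = 10 (π permutes [4]); Σa = 3+1+1+1 = 6; disp = 10−6 = 4.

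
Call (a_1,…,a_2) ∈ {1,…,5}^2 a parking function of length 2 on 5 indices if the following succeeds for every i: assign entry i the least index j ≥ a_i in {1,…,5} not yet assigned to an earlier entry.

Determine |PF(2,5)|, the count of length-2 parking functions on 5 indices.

24

#PF = (5+1−2)·(5+1)^{2−1} = 4×6 = 24
One tuple (5,4) → sorted (4,5): b_i ≤ 3+i ∀i, a PF.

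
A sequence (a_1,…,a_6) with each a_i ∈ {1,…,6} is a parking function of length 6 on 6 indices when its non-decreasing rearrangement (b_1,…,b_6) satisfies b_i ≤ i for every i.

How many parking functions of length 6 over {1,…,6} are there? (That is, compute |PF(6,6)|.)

16807

#PF = 1·7^5 = 1 · 16807 = 16807 (Konheim–Weiss)
E.g. (5,2,1,6,3,4) → sorted (1,2,3,4,5,6): b_i ≤ i ∀i, a PF.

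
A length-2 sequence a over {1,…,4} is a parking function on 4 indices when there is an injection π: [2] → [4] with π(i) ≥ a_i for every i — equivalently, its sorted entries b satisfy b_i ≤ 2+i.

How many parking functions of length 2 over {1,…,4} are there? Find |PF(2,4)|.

15

#PF = (4−2+1)·(4+1)^(2−1) = 3×5 = 15 [KW]
Check (2,4) → sorted (2,4): b_i ≤ 2+i ∀i, a PF.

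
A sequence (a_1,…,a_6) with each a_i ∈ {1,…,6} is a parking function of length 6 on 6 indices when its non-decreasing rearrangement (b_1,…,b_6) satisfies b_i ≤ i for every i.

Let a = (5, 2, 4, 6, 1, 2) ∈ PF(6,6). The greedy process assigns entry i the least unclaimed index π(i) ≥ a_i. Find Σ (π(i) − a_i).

1

Σπ(i) = 1+…+6 = 21; Σa = 5+2+4+6+1+2 = 20; disp = 21−20 = 1.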